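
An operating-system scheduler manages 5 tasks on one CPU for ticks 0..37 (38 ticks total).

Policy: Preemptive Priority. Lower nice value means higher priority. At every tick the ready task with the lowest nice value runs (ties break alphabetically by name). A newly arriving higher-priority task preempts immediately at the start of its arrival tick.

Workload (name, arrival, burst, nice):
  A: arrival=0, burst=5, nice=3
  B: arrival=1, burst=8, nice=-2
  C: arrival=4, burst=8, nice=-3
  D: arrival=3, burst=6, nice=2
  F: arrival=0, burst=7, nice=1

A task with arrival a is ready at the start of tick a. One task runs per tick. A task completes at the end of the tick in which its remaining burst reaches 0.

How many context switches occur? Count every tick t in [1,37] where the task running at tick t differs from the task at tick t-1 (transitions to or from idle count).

t=0: ready={A,F} → run F
t=1: ready={A,B,F} → run B
t=2: ready={A,B,F} → run B
t=3: ready={A,B,D,F} → run B
t=4: ready={A,B,C,D,F} → run C
t=5: ready={A,B,C,D,F} → run C
t=6: ready={A,B,C,D,F} → run C
t=7: ready={A,B,C,D,F} → run C
t=8: ready={A,B,C,D,F} → run C
t=9: ready={A,B,C,D,F} → run C
t=10: ready={A,B,C,D,F} → run C
t=11: ready={A,B,C,D,F} → run C
t=12: ready={A,B,D,F} → run B
t=13: ready={A,B,D,F} → run B
t=14: ready={A,B,D,F} → run B
t=15: ready={A,B,D,F} → run B
t=16: ready={A,B,D,F} → run B
t=17: ready={A,D,F} → run F
t=18: ready={A,D,F} → run F
t=19: ready={A,D,F} → run F
t=20: ready={A,D,F} → run F
t=21: ready={A,D,F} → run F
t=22: ready={A,D,F} → run F
t=23: ready={A,D} → run D
t=24: ready={A,D} → run D
t=25: ready={A,D} → run D
t=26: ready={A,D} → run D
t=27: ready={A,D} → run D
t=28: ready={A,D} → run D
t=29: ready={A} → run A
t=30: ready={A} → run A
t=31: ready={A} → run A
t=32: ready={A} → run A
t=33: ready={A} → run A
t=34: (idle)
t=35: (idle)
t=36: (idle)
t=37: (idle)

context switches = 7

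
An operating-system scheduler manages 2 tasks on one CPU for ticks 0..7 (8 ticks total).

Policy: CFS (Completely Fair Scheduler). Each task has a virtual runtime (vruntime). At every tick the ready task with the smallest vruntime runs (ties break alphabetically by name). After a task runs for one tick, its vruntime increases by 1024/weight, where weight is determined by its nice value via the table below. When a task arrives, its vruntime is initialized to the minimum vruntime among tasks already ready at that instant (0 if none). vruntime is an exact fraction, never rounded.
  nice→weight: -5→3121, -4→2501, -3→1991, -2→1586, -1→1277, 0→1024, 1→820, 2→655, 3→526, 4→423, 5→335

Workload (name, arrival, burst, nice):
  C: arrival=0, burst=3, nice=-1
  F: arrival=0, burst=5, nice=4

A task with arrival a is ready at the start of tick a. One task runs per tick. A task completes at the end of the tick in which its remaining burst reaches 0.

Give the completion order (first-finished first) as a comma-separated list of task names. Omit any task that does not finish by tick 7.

completion order = C, F

t=0: vr[C=0 F=0] → run C
t=1: vr[C=1024/1277 F=0] → run F
t=2: vr[C=1024/1277 F=1024/423] → run C
t=3: vr[C=2048/1277 F=1024/423] → run C
t=4: vr[F=1024/423] → run F
t=5: vr[F=2048/423] → run F
t=6: vr[F=1024/141] → run F
t=7: vr[F=4096/423] → run F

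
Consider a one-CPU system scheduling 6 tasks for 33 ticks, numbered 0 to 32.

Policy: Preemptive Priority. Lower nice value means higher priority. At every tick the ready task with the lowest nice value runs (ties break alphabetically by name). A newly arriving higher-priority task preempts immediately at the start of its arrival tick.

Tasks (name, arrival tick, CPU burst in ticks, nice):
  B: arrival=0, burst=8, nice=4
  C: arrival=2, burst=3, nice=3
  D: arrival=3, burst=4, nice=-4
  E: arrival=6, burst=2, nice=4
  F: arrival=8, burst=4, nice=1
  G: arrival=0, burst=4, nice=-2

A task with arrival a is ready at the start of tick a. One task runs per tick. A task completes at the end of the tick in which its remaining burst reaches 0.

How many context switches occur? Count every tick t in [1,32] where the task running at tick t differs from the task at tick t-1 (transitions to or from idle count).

t=0: ready={B,G} → run G
t=1: ready={B,G} → run G
t=2: ready={B,C,G} → run G
t=3: ready={B,C,D,G} → run D
t=4: ready={B,C,D,G} → run D
t=5: ready={B,C,D,G} → run D
t=6: ready={B,C,D,E,G} → run D
t=7: ready={B,C,E,G} → run G
t=8: ready={B,C,E,F} → run F
t=9: ready={B,C,E,F} → run F
t=10: ready={B,C,E,F} → run F
t=11: ready={B,C,E,F} → run F
t=12: ready={B,C,E} → run C
t=13: ready={B,C,E} → run C
t=14: ready={B,C,E} → run C
t=15: ready={B,E} → run B
t=16: ready={B,E} → run B
t=17: ready={B,E} → run B
t=18: ready={B,E} → run B
t=19: ready={B,E} → run B
t=20: ready={B,E} → run B
t=21: ready={B,E} → run B
t=22: ready={B,E} → run B
t=23: ready={E} → run E
t=24: ready={E} → run E
t=25: (idle)
t=26: (idle)
t=27: (idle)
t=28: (idle)
t=29: (idle)
t=30: (idle)
t=31: (idle)
t=32: (idle)

context switches = 7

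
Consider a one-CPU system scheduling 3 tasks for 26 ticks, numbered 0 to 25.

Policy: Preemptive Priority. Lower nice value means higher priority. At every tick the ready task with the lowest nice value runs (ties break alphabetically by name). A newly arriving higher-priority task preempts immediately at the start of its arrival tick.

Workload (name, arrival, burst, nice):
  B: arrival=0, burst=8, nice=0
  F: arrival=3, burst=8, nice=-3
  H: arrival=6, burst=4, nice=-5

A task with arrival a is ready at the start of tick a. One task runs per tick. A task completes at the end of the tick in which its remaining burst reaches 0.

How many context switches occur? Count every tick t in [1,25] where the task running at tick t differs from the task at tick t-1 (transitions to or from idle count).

context switches = 5

t=0: ready={B} → run B
t=1: ready={B} → run B
t=2: ready={B} → run B
t=3: ready={B,F} → run F
t=4: ready={B,F} → run F
t=5: ready={B,F} → run F
t=6: ready={B,F,H} → run H
t=7: ready={B,F,H} → run H
t=8: ready={B,F,H} → run H
t=9: ready={B,F,H} → run H
t=10: ready={B,F} → run F
t=11: ready={B,F} → run F
t=12: ready={B,F} → run F
t=13: ready={B,F} → run F
t=14: ready={B,F} → run F
t=15: ready={B} → run B
t=16: ready={B} → run B
t=17: ready={B} → run B
t=18: ready={B} → run B
t=19: ready={B} → run B
t=20: (idle)
t=21: (idle)
t=22: (idle)
t=23: (idle)
t=24: (idle)
t=25: (idle)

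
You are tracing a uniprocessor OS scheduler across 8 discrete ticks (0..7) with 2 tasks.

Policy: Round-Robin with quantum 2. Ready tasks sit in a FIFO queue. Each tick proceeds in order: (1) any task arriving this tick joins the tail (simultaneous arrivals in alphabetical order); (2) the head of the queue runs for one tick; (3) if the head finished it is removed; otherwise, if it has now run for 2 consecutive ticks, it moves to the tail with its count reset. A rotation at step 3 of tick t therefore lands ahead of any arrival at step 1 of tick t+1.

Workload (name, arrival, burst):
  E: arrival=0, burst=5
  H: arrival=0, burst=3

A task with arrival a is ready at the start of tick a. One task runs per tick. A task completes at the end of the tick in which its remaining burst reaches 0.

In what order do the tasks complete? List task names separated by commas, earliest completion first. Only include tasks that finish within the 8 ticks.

completion order = H, E

t=0: queue=[E,H] q_used=0 → run E
t=1: queue=[E,H] q_used=1 → run E
t=2: queue=[H,E] q_used=0 → run H
t=3: queue=[H,E] q_used=1 → run H
t=4: queue=[E,H] q_used=0 → run E
t=5: queue=[E,H] q_used=1 → run E
t=6: queue=[H,E] q_used=0 → run H
t=7: queue=[E] q_used=0 → run E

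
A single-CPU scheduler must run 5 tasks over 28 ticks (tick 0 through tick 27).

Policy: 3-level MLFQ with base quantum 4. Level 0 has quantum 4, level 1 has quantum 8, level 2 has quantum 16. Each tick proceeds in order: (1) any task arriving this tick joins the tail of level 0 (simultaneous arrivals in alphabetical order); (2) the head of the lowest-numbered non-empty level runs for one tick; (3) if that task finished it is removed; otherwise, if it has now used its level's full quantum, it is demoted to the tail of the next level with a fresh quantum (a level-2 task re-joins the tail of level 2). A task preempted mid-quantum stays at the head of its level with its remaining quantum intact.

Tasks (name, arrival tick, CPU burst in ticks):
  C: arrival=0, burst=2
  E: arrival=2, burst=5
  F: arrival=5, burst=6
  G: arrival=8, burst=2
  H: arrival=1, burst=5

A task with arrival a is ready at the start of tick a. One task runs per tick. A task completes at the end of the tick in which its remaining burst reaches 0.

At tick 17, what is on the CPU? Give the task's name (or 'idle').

t=0: L0/L1/L2 = C/-/- → run C
t=1: L0/L1/L2 = CH/-/- → run C
t=2: L0/L1/L2 = HE/-/- → run H
t=3: L0/L1/L2 = HE/-/- → run H
t=4: L0/L1/L2 = HE/-/- → run H
t=5: L0/L1/L2 = HEF/-/- → run H
t=6: L0/L1/L2 = EF/H/- → run E
t=7: L0/L1/L2 = EF/H/- → run E
t=8: L0/L1/L2 = EFG/H/- → run E
t=9: L0/L1/L2 = EFG/H/- → run E
t=10: L0/L1/L2 = FG/HE/- → run F
t=11: L0/L1/L2 = FG/HE/- → run F
t=12: L0/L1/L2 = FG/HE/- → run F
t=13: L0/L1/L2 = FG/HE/- → run F
t=14: L0/L1/L2 = G/HEF/- → run G
t=15: L0/L1/L2 = G/HEF/- → run G
t=16: L0/L1/L2 = -/HEF/- → run H
t=17: L0/L1/L2 = -/EF/- → run E
t=18: L0/L1/L2 = -/F/- → run F
t=19: L0/L1/L2 = -/F/- → run F
t=20: (idle)
t=21: (idle)
t=22: (idle)
t=23: (idle)
t=24: (idle)
t=25: (idle)
t=26: (idle)
t=27: (idle)

running at tick 17 = E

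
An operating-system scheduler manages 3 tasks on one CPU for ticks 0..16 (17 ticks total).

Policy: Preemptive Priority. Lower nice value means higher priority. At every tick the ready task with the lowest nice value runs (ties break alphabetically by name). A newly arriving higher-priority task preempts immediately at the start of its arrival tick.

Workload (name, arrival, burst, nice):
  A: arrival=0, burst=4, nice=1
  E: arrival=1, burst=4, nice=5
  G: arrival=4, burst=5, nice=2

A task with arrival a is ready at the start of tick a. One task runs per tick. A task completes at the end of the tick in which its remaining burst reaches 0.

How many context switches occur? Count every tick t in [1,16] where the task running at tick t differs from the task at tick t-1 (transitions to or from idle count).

context switches = 3

t=0: ready={A} → run A
t=1: ready={A,E} → run A
t=2: ready={A,E} → run A
t=3: ready={A,E} → run A
t=4: ready={E,G} → run G
t=5: ready={E,G} → run G
t=6: ready={E,G} → run G
t=7: ready={E,G} → run G
t=8: ready={E,G} → run G
t=9: ready={E} → run E
t=10: ready={E} → run E
t=11: ready={E} → run E
t=12: ready={E} → run E
t=13: (idle)
t=14: (idle)
t=15: (idle)
t=16: (idle)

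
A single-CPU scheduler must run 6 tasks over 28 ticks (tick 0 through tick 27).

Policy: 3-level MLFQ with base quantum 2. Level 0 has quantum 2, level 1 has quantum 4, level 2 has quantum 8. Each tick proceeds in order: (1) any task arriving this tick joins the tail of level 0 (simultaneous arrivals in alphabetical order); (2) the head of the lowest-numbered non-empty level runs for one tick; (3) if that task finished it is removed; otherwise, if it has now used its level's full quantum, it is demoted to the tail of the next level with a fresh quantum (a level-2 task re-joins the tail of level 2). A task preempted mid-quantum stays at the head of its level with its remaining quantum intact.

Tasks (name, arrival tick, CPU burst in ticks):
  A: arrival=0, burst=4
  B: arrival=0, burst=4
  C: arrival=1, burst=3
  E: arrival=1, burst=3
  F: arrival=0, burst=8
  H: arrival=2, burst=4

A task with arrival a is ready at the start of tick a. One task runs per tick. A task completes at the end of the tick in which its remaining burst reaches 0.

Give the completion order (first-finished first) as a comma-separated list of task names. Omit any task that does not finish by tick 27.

t=0: L0/L1/L2 = ABF/-/- → run A
t=1: L0/L1/L2 = ABFCE/-/- → run A
t=2: L0/L1/L2 = BFCEH/A/- → run B
t=3: L0/L1/L2 = BFCEH/A/- → run B
t=4: L0/L1/L2 = FCEH/AB/- → run F
t=5: L0/L1/L2 = FCEH/AB/- → run F
t=6: L0/L1/L2 = CEH/ABF/- → run C
t=7: L0/L1/L2 = CEH/ABF/- → run C
t=8: L0/L1/L2 = EH/ABFC/- → run E
t=9: L0/L1/L2 = EH/ABFC/- → run E
t=10: L0/L1/L2 = H/ABFCE/- → run H
t=11: L0/L1/L2 = H/ABFCE/- → run H
t=12: L0/L1/L2 = -/ABFCEH/- → run A
t=13: L0/L1/L2 = -/ABFCEH/- → run A
t=14: L0/L1/L2 = -/BFCEH/- → run B
t=15: L0/L1/L2 = -/BFCEH/- → run B
t=16: L0/L1/L2 = -/FCEH/- → run F
t=17: L0/L1/L2 = -/FCEH/- → run F
t=18: L0/L1/L2 = -/FCEH/- → run F
t=19: L0/L1/L2 = -/FCEH/- → run F
t=20: L0/L1/L2 = -/CEH/F → run C
t=21: L0/L1/L2 = -/EH/F → run E
t=22: L0/L1/L2 = -/H/F → run H
t=23: L0/L1/L2 = -/H/F → run H
t=24: L0/L1/L2 = -/-/F → run F
t=25: L0/L1/L2 = -/-/F → run F
t=26: (idle)
t=27: (idle)

completion order = A, B, C, E, H, F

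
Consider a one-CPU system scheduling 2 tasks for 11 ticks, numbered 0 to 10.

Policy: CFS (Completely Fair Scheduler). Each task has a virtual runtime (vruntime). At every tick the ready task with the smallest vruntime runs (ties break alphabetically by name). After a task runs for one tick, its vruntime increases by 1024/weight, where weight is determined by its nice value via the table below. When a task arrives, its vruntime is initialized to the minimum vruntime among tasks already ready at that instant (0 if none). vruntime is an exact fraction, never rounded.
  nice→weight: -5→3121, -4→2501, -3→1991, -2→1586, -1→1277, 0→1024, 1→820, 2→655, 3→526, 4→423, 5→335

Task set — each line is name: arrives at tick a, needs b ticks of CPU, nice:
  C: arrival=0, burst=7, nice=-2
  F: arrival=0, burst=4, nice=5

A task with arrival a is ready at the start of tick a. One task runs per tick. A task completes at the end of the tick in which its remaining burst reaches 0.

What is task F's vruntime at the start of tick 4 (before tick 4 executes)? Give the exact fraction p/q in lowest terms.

vruntime(F, start of tick 4) = 1024/335

t=0: vr[C=0 F=0] → run C
t=1: vr[C=512/793 F=0] → run F
t=2: vr[C=512/793 F=1024/335] → run C
t=3: vr[C=1024/793 F=1024/335] → run C
t=4: vr[C=1536/793 F=1024/335] → run C
t=5: vr[C=2048/793 F=1024/335] → run C
t=6: vr[C=2560/793 F=1024/335] → run F
t=7: vr[C=2560/793 F=2048/335] → run C
t=8: vr[C=3072/793 F=2048/335] → run C
t=9: vr[F=2048/335] → run F
t=10: vr[F=3072/335] → run F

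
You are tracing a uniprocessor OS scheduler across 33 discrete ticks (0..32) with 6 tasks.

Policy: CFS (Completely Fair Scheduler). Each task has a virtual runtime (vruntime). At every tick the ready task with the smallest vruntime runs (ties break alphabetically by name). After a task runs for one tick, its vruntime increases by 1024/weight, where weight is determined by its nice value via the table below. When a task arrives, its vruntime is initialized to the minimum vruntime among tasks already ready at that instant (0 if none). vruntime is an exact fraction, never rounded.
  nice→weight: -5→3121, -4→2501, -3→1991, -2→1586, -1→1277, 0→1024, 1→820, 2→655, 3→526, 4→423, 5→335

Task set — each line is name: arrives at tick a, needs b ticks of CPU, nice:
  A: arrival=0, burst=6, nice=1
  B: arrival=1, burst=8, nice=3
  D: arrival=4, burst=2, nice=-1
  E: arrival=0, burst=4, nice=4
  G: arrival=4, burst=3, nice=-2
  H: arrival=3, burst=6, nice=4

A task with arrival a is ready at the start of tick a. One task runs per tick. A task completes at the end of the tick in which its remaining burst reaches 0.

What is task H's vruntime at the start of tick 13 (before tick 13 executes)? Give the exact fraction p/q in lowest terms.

vruntime(H, start of tick 13) = 318208/86715

t=0: vr[A=0 E=0] → run A
t=1: vr[A=256/205 B=0 E=0] → run B
t=2: vr[A=256/205 B=512/263 E=0] → run E
t=3: vr[A=256/205 B=512/263 E=1024/423 H=256/205] → run A
t=4: vr[A=512/205 B=512/263 D=256/205 E=1024/423 G=256/205 H=256/205] → run D
t=5: vr[A=512/205 B=512/263 D=536832/261785 E=1024/423 G=256/205 H=256/205] → run G
t=6: vr[A=512/205 B=512/263 D=536832/261785 E=1024/423 G=307968/162565 H=256/205] → run H
t=7: vr[A=512/205 B=512/263 D=536832/261785 E=1024/423 G=307968/162565 H=318208/86715] → run G
t=8: vr[A=512/205 B=512/263 D=536832/261785 E=1024/423 G=412928/162565 H=318208/86715] → run B
t=9: vr[A=512/205 B=1024/263 D=536832/261785 E=1024/423 G=412928/162565 H=318208/86715] → run D
t=10: vr[A=512/205 B=1024/263 E=1024/423 G=412928/162565 H=318208/86715] → run E
t=11: vr[A=512/205 B=1024/263 E=2048/423 G=412928/162565 H=318208/86715] → run A
t=12: vr[A=768/205 B=1024/263 E=2048/423 G=412928/162565 H=318208/86715] → run G
t=13: vr[A=768/205 B=1024/263 E=2048/423 H=318208/86715] → run H
t=14: vr[A=768/205 B=1024/263 E=2048/423 H=528128/86715] → run A
t=15: vr[A=1024/205 B=1024/263 E=2048/423 H=528128/86715] → run B
t=16: vr[A=1024/205 B=1536/263 E=2048/423 H=528128/86715] → run E
t=17: vr[A=1024/205 B=1536/263 E=1024/141 H=528128/86715] → run A
t=18: vr[A=256/41 B=1536/263 E=1024/141 H=528128/86715] → run B
t=19: vr[A=256/41 B=2048/263 E=1024/141 H=528128/86715] → run H
t=20: vr[A=256/41 B=2048/263 E=1024/141 H=246016/28905] → run A
t=21: vr[B=2048/263 E=1024/141 H=246016/28905] → run E
t=22: vr[B=2048/263 H=246016/28905] → run B
t=23: vr[B=2560/263 H=246016/28905] → run H
t=24: vr[B=2560/263 H=947968/86715] → run B
t=25: vr[B=3072/263 H=947968/86715] → run H
t=26: vr[B=3072/263 H=1157888/86715] → run B
t=27: vr[B=3584/263 H=1157888/86715] → run H
t=28: vr[B=3584/263] → run B
t=29: (idle)
t=30: (idle)
t=31: (idle)
t=32: (idle)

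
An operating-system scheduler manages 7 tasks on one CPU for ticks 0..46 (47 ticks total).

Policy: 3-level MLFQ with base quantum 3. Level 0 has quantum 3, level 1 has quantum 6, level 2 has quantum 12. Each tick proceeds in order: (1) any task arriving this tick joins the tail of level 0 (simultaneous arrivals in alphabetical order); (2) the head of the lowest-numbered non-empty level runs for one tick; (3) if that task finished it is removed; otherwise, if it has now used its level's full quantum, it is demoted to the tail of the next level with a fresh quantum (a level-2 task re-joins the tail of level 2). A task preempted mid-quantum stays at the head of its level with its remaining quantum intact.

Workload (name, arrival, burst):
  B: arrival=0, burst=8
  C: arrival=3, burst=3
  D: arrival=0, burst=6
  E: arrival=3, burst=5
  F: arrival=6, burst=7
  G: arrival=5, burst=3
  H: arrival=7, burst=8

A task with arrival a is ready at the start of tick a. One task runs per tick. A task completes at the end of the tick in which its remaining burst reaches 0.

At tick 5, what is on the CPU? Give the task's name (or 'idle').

running at tick 5 = D

t=0: L0/L1/L2 = BD/-/- → run B
t=1: L0/L1/L2 = BD/-/- → run B
t=2: L0/L1/L2 = BD/-/- → run B
t=3: L0/L1/L2 = DCE/B/- → run D
t=4: L0/L1/L2 = DCE/B/- → run D
t=5: L0/L1/L2 = DCEG/B/- → run D
t=6: L0/L1/L2 = CEGF/BD/- → run C
t=7: L0/L1/L2 = CEGFH/BD/- → run C
t=8: L0/L1/L2 = CEGFH/BD/- → run C
t=9: L0/L1/L2 = EGFH/BD/- → run E
t=10: L0/L1/L2 = EGFH/BD/- → run E
t=11: L0/L1/L2 = EGFH/BD/- → run E
t=12: L0/L1/L2 = GFH/BDE/- → run G
t=13: L0/L1/L2 = GFH/BDE/- → run G
t=14: L0/L1/L2 = GFH/BDE/- → run G
t=15: L0/L1/L2 = FH/BDE/- → run F
t=16: L0/L1/L2 = FH/BDE/- → run F
t=17: L0/L1/L2 = FH/BDE/- → run F
t=18: L0/L1/L2 = H/BDEF/- → run H
t=19: L0/L1/L2 = H/BDEF/- → run H
t=20: L0/L1/L2 = H/BDEF/- → run H
t=21: L0/L1/L2 = -/BDEFH/- → run B
t=22: L0/L1/L2 = -/BDEFH/- → run B
t=23: L0/L1/L2 = -/BDEFH/- → run B
t=24: L0/L1/L2 = -/BDEFH/- → run B
t=25: L0/L1/L2 = -/BDEFH/- → run B
t=26: L0/L1/L2 = -/DEFH/- → run D
t=27: L0/L1/L2 = -/DEFH/- → run D
t=28: L0/L1/L2 = -/DEFH/- → run D
t=29: L0/L1/L2 = -/EFH/- → run E
t=30: L0/L1/L2 = -/EFH/- → run E
t=31: L0/L1/L2 = -/FH/- → run F
t=32: L0/L1/L2 = -/FH/- → run F
t=33: L0/L1/L2 = -/FH/- → run F
t=34: L0/L1/L2 = -/FH/- → run F
t=35: L0/L1/L2 = -/H/- → run H
t=36: L0/L1/L2 = -/H/- → run H
t=37: L0/L1/L2 = -/H/- → run H
t=38: L0/L1/L2 = -/H/- → run H
t=39: L0/L1/L2 = -/H/- → run H
t=40: (idle)
t=41: (idle)
t=42: (idle)
t=43: (idle)
t=44: (idle)
t=45: (idle)
t=46: (idle)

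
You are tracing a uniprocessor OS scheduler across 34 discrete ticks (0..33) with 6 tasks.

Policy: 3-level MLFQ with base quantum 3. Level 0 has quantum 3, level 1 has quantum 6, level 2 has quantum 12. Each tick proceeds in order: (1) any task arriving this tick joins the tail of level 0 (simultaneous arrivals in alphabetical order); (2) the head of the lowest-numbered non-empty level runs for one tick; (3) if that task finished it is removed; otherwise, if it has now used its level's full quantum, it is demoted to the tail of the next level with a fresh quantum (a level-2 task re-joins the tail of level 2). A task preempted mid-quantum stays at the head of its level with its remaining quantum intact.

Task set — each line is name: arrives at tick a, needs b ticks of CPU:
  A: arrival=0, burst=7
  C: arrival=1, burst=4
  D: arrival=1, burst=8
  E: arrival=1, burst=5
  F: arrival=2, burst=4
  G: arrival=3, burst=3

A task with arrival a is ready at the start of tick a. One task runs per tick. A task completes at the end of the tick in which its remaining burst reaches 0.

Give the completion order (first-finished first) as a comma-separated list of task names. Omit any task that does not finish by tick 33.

completion order = G, A, C, D, E, F

t=0: L0/L1/L2 = A/-/- → run A
t=1: L0/L1/L2 = ACDE/-/- → run A
t=2: L0/L1/L2 = ACDEF/-/- → run A
t=3: L0/L1/L2 = CDEFG/A/- → run C
t=4: L0/L1/L2 = CDEFG/A/- → run C
t=5: L0/L1/L2 = CDEFG/A/- → run C
t=6: L0/L1/L2 = DEFG/AC/- → run D
t=7: L0/L1/L2 = DEFG/AC/- → run D
t=8: L0/L1/L2 = DEFG/AC/- → run D
t=9: L0/L1/L2 = EFG/ACD/- → run E
t=10: L0/L1/L2 = EFG/ACD/- → run E
t=11: L0/L1/L2 = EFG/ACD/- → run E
t=12: L0/L1/L2 = FG/ACDE/- → run F
t=13: L0/L1/L2 = FG/ACDE/- → run F
t=14: L0/L1/L2 = FG/ACDE/- → run F
t=15: L0/L1/L2 = G/ACDEF/- → run G
t=16: L0/L1/L2 = G/ACDEF/- → run G
t=17: L0/L1/L2 = G/ACDEF/- → run G
t=18: L0/L1/L2 = -/ACDEF/- → run A
t=19: L0/L1/L2 = -/ACDEF/- → run A
t=20: L0/L1/L2 = -/ACDEF/- → run A
t=21: L0/L1/L2 = -/ACDEF/- → run A
t=22: L0/L1/L2 = -/CDEF/- → run C
t=23: L0/L1/L2 = -/DEF/- → run D
t=24: L0/L1/L2 = -/DEF/- → run D
t=25: L0/L1/L2 = -/DEF/- → run D
t=26: L0/L1/L2 = -/DEF/- → run D
t=27: L0/L1/L2 = -/DEF/- → run D
t=28: L0/L1/L2 = -/EF/- → run E
t=29: L0/L1/L2 = -/EF/- → run E
t=30: L0/L1/L2 = -/F/- → run F
t=31: (idle)
t=32: (idle)
t=33: (idle)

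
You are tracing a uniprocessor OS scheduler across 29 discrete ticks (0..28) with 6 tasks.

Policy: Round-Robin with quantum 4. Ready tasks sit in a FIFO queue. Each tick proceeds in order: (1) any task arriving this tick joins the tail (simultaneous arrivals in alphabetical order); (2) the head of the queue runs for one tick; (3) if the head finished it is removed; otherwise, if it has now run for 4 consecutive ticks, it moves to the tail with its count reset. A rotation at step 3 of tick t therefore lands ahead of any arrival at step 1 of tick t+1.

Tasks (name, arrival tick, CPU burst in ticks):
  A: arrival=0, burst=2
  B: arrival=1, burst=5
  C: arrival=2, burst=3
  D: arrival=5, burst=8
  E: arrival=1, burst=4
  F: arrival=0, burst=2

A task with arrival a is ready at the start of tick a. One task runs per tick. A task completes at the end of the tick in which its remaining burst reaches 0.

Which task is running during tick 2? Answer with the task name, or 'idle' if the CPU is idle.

t=0: queue=[A,F] q_used=0 → run A
t=1: queue=[A,F,B,E] q_used=1 → run A
t=2: queue=[F,B,E,C] q_used=0 → run F
t=3: queue=[F,B,E,C] q_used=1 → run F
t=4: queue=[B,E,C] q_used=0 → run B
t=5: queue=[B,E,C,D] q_used=1 → run B
t=6: queue=[B,E,C,D] q_used=2 → run B
t=7: queue=[B,E,C,D] q_used=3 → run B
t=8: queue=[E,C,D,B] q_used=0 → run E
t=9: queue=[E,C,D,B] q_used=1 → run E
t=10: queue=[E,C,D,B] q_used=2 → run E
t=11: queue=[E,C,D,B] q_used=3 → run E
t=12: queue=[C,D,B] q_used=0 → run C
t=13: queue=[C,D,B] q_used=1 → run C
t=14: queue=[C,D,B] q_used=2 → run C
t=15: queue=[D,B] q_used=0 → run D
t=16: queue=[D,B] q_used=1 → run D
t=17: queue=[D,B] q_used=2 → run D
t=18: queue=[D,B] q_used=3 → run D
t=19: queue=[B,D] q_used=0 → run B
t=20: queue=[D] q_used=0 → run D
t=21: queue=[D] q_used=1 → run D
t=22: queue=[D] q_used=2 → run D
t=23: queue=[D] q_used=3 → run D
t=24: (idle)
t=25: (idle)
t=26: (idle)
t=27: (idle)
t=28: (idle)

running at tick 2 = F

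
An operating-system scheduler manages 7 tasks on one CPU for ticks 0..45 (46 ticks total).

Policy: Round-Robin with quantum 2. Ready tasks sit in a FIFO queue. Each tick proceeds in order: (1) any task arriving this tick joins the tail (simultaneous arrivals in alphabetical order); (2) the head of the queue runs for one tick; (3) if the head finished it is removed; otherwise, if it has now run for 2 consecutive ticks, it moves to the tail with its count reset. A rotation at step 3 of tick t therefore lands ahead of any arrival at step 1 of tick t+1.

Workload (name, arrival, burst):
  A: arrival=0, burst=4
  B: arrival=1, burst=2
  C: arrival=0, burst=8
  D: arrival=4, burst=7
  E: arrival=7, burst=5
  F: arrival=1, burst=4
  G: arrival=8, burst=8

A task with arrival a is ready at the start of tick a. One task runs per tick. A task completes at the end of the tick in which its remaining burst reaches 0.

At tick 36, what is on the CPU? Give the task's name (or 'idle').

t=0: queue=[A,C] q_used=0 → run A
t=1: queue=[A,C,B,F] q_used=1 → run A
t=2: queue=[C,B,F,A] q_used=0 → run C
t=3: queue=[C,B,F,A] q_used=1 → run C
t=4: queue=[B,F,A,C,D] q_used=0 → run B
t=5: queue=[B,F,A,C,D] q_used=1 → run B
t=6: queue=[F,A,C,D] q_used=0 → run F
t=7: queue=[F,A,C,D,E] q_used=1 → run F
t=8: queue=[A,C,D,E,F,G] q_used=0 → run A
t=9: queue=[A,C,D,E,F,G] q_used=1 → run A
t=10: queue=[C,D,E,F,G] q_used=0 → run C
t=11: queue=[C,D,E,F,G] q_used=1 → run C
t=12: queue=[D,E,F,G,C] q_used=0 → run D
t=13: queue=[D,E,F,G,C] q_used=1 → run D
t=14: queue=[E,F,G,C,D] q_used=0 → run E
t=15: queue=[E,F,G,C,D] q_used=1 → run E
t=16: queue=[F,G,C,D,E] q_used=0 → run F
t=17: queue=[F,G,C,D,E] q_used=1 → run F
t=18: queue=[G,C,D,E] q_used=0 → run G
t=19: queue=[G,C,D,E] q_used=1 → run G
t=20: queue=[C,D,E,G] q_used=0 → run C
t=21: queue=[C,D,E,G] q_used=1 → run C
t=22: queue=[D,E,G,C] q_used=0 → run D
t=23: queue=[D,E,G,C] q_used=1 → run D
t=24: queue=[E,G,C,D] q_used=0 → run E
t=25: queue=[E,G,C,D] q_used=1 → run E
t=26: queue=[G,C,D,E] q_used=0 → run G
t=27: queue=[G,C,D,E] q_used=1 → run G
t=28: queue=[C,D,E,G] q_used=0 → run C
t=29: queue=[C,D,E,G] q_used=1 → run C
t=30: queue=[D,E,G] q_used=0 → run D
t=31: queue=[D,E,G] q_used=1 → run D
t=32: queue=[E,G,D] q_used=0 → run E
t=33: queue=[G,D] q_used=0 → run G
t=34: queue=[G,D] q_used=1 → run G
t=35: queue=[D,G] q_used=0 → run D
t=36: queue=[G] q_used=0 → run G
t=37: queue=[G] q_used=1 → run G
t=38: (idle)
t=39: (idle)
t=40: (idle)
t=41: (idle)
t=42: (idle)
t=43: (idle)
t=44: (idle)
t=45: (idle)

running at tick 36 = G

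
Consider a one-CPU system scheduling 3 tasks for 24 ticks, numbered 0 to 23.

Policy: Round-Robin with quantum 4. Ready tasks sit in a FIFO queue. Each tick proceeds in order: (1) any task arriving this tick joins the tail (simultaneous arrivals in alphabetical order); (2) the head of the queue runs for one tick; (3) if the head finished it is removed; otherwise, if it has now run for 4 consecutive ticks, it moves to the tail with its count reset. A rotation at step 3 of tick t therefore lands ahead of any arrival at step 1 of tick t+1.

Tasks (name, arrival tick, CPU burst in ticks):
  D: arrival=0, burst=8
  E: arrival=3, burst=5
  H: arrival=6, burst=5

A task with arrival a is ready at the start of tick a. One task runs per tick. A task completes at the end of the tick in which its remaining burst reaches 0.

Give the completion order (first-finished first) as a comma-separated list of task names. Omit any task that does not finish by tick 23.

t=0: queue=[D] q_used=0 → run D
t=1: queue=[D] q_used=1 → run D
t=2: queue=[D] q_used=2 → run D
t=3: queue=[D,E] q_used=3 → run D
t=4: queue=[E,D] q_used=0 → run E
t=5: queue=[E,D] q_used=1 → run E
t=6: queue=[E,D,H] q_used=2 → run E
t=7: queue=[E,D,H] q_used=3 → run E
t=8: queue=[D,H,E] q_used=0 → run D
t=9: queue=[D,H,E] q_used=1 → run D
t=10: queue=[D,H,E] q_used=2 → run D
t=11: queue=[D,H,E] q_used=3 → run D
t=12: queue=[H,E] q_used=0 → run H
t=13: queue=[H,E] q_used=1 → run H
t=14: queue=[H,E] q_used=2 → run H
t=15: queue=[H,E] q_used=3 → run H
t=16: queue=[E,H] q_used=0 → run E
t=17: queue=[H] q_used=0 → run H
t=18: (idle)
t=19: (idle)
t=20: (idle)
t=21: (idle)
t=22: (idle)
t=23: (idle)

completion order = D, E, H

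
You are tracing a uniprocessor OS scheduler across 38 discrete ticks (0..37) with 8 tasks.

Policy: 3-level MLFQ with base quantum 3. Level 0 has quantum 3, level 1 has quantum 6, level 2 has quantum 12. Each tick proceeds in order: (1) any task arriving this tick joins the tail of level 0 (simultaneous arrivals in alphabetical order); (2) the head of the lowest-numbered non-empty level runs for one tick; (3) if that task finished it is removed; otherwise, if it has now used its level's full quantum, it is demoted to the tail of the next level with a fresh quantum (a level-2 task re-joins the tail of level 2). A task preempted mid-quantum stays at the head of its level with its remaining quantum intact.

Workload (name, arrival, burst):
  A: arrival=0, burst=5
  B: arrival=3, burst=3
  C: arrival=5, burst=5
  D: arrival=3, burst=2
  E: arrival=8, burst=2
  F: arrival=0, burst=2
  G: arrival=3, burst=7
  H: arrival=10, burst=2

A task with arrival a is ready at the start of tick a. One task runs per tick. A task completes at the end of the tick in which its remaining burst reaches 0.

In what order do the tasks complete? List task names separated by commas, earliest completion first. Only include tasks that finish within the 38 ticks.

completion order = F, B, D, E, H, A, G, C

t=0: L0/L1/L2 = AF/-/- → run A
t=1: L0/L1/L2 = AF/-/- → run A
t=2: L0/L1/L2 = AF/-/- → run A
t=3: L0/L1/L2 = FBDG/A/- → run F
t=4: L0/L1/L2 = FBDG/A/- → run F
t=5: L0/L1/L2 = BDGC/A/- → run B
t=6: L0/L1/L2 = BDGC/A/- → run B
t=7: L0/L1/L2 = BDGC/A/- → run B
t=8: L0/L1/L2 = DGCE/A/- → run D
t=9: L0/L1/L2 = DGCE/A/- → run D
t=10: L0/L1/L2 = GCEH/A/- → run G
t=11: L0/L1/L2 = GCEH/A/- → run G
t=12: L0/L1/L2 = GCEH/A/- → run G
t=13: L0/L1/L2 = CEH/AG/- → run C
t=14: L0/L1/L2 = CEH/AG/- → run C
t=15: L0/L1/L2 = CEH/AG/- → run C
t=16: L0/L1/L2 = EH/AGC/- → run E
t=17: L0/L1/L2 = EH/AGC/- → run E
t=18: L0/L1/L2 = H/AGC/- → run H
t=19: L0/L1/L2 = H/AGC/- → run H
t=20: L0/L1/L2 = -/AGC/- → run A
t=21: L0/L1/L2 = -/AGC/- → run A
t=22: L0/L1/L2 = -/GC/- → run G
t=23: L0/L1/L2 = -/GC/- → run G
t=24: L0/L1/L2 = -/GC/- → run G
t=25: L0/L1/L2 = -/GC/- → run G
t=26: L0/L1/L2 = -/C/- → run C
t=27: L0/L1/L2 = -/C/- → run C
t=28: (idle)
t=29: (idle)
t=30: (idle)
t=31: (idle)
t=32: (idle)
t=33: (idle)
t=34: (idle)
t=35: (idle)
t=36: (idle)
t=37: (idle)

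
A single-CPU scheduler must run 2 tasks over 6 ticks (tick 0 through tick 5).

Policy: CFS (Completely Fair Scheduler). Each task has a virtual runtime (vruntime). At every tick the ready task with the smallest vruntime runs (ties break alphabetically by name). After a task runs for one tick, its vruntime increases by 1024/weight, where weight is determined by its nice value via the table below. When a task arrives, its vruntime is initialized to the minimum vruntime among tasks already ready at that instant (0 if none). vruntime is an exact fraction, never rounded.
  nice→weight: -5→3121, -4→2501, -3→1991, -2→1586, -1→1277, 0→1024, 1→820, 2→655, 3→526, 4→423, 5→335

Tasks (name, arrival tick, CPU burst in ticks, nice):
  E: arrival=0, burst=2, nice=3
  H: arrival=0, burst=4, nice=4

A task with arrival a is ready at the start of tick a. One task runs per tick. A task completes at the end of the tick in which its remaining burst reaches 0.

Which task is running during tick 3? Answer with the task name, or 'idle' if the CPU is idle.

running at tick 3 = H

t=0: vr[E=0 H=0] → run E
t=1: vr[E=512/263 H=0] → run H
t=2: vr[E=512/263 H=1024/423] → run E
t=3: vr[H=1024/423] → run H
t=4: vr[H=2048/423] → run H
t=5: vr[H=1024/141] → run H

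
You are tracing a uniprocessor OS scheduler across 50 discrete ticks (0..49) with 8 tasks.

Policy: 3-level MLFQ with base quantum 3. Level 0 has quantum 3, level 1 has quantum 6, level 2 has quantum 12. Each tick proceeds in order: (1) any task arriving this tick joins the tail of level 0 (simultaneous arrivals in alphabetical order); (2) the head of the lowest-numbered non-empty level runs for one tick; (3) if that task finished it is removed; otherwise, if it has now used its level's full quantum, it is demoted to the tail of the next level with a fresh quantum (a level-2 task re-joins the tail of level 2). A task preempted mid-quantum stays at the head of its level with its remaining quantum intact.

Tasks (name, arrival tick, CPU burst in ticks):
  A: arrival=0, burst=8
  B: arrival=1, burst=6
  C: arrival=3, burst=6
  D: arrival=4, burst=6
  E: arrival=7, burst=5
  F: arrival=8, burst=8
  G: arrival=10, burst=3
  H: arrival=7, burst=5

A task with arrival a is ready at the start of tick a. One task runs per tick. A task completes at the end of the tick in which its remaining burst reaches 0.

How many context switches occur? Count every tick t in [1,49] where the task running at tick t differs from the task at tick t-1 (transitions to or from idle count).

context switches = 15

t=0: L0/L1/L2 = A/-/- → run A
t=1: L0/L1/L2 = AB/-/- → run A
t=2: L0/L1/L2 = AB/-/- → run A
t=3: L0/L1/L2 = BC/A/- → run B
t=4: L0/L1/L2 = BCD/A/- → run B
t=5: L0/L1/L2 = BCD/A/- → run B
t=6: L0/L1/L2 = CD/AB/- → run C
t=7: L0/L1/L2 = CDEH/AB/- → run C
t=8: L0/L1/L2 = CDEHF/AB/- → run C
t=9: L0/L1/L2 = DEHF/ABC/- → run D
t=10: L0/L1/L2 = DEHFG/ABC/- → run D
t=11: L0/L1/L2 = DEHFG/ABC/- → run D
t=12: L0/L1/L2 = EHFG/ABCD/- → run E
t=13: L0/L1/L2 = EHFG/ABCD/- → run E
t=14: L0/L1/L2 = EHFG/ABCD/- → run E
t=15: L0/L1/L2 = HFG/ABCDE/- → run H
t=16: L0/L1/L2 = HFG/ABCDE/- → run H
t=17: L0/L1/L2 = HFG/ABCDE/- → run H
t=18: L0/L1/L2 = FG/ABCDEH/- → run F
t=19: L0/L1/L2 = FG/ABCDEH/- → run F
t=20: L0/L1/L2 = FG/ABCDEH/- → run F
t=21: L0/L1/L2 = G/ABCDEHF/- → run G
t=22: L0/L1/L2 = G/ABCDEHF/- → run G
t=23: L0/L1/L2 = G/ABCDEHF/- → run G
t=24: L0/L1/L2 = -/ABCDEHF/- → run A
t=25: L0/L1/L2 = -/ABCDEHF/- → run A
t=26: L0/L1/L2 = -/ABCDEHF/- → run A
t=27: L0/L1/L2 = -/ABCDEHF/- → run A
t=28: L0/L1/L2 = -/ABCDEHF/- → run A
t=29: L0/L1/L2 = -/BCDEHF/- → run B
t=30: L0/L1/L2 = -/BCDEHF/- → run B
t=31: L0/L1/L2 = -/BCDEHF/- → run B
t=32: L0/L1/L2 = -/CDEHF/- → run C
t=33: L0/L1/L2 = -/CDEHF/- → run C
t=34: L0/L1/L2 = -/CDEHF/- → run C
t=35: L0/L1/L2 = -/DEHF/- → run D
t=36: L0/L1/L2 = -/DEHF/- → run D
t=37: L0/L1/L2 = -/DEHF/- → run D
t=38: L0/L1/L2 = -/EHF/- → run E
t=39: L0/L1/L2 = -/EHF/- → run E
t=40: L0/L1/L2 = -/HF/- → run H
t=41: L0/L1/L2 = -/HF/- → run H
t=42: L0/L1/L2 = -/F/- → run F
t=43: L0/L1/L2 = -/F/- → run F
t=44: L0/L1/L2 = -/F/- → run F
t=45: L0/L1/L2 = -/F/- → run F
t=46: L0/L1/L2 = -/F/- → run F
t=47: (idle)
t=48: (idle)
t=49: (idle)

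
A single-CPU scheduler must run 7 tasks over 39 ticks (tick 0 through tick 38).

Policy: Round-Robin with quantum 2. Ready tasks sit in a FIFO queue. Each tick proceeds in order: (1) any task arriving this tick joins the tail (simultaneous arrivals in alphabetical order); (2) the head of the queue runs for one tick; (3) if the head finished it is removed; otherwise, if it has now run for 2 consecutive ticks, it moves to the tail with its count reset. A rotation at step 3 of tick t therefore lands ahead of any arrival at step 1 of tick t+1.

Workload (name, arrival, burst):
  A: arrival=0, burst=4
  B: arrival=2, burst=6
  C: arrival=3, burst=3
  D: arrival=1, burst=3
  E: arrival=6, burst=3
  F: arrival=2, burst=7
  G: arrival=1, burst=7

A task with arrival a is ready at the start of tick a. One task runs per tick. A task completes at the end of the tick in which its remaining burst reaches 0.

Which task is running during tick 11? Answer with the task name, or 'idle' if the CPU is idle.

t=0: queue=[A] q_used=0 → run A
t=1: queue=[A,D,G] q_used=1 → run A
t=2: queue=[D,G,A,B,F] q_used=0 → run D
t=3: queue=[D,G,A,B,F,C] q_used=1 → run D
t=4: queue=[G,A,B,F,C,D] q_used=0 → run G
t=5: queue=[G,A,B,F,C,D] q_used=1 → run G
t=6: queue=[A,B,F,C,D,G,E] q_used=0 → run A
t=7: queue=[A,B,F,C,D,G,E] q_used=1 → run A
t=8: queue=[B,F,C,D,G,E] q_used=0 → run B
t=9: queue=[B,F,C,D,G,E] q_used=1 → run B
t=10: queue=[F,C,D,G,E,B] q_used=0 → run F
t=11: queue=[F,C,D,G,E,B] q_used=1 → run F
t=12: queue=[C,D,G,E,B,F] q_used=0 → run C
t=13: queue=[C,D,G,E,B,F] q_used=1 → run C
t=14: queue=[D,G,E,B,F,C] q_used=0 → run D
t=15: queue=[G,E,B,F,C] q_used=0 → run G
t=16: queue=[G,E,B,F,C] q_used=1 → run G
t=17: queue=[E,B,F,C,G] q_used=0 → run E
t=18: queue=[E,B,F,C,G] q_used=1 → run E
t=19: queue=[B,F,C,G,E] q_used=0 → run B
t=20: queue=[B,F,C,G,E] q_used=1 → run B
t=21: queue=[F,C,G,E,B] q_used=0 → run F
t=22: queue=[F,C,G,E,B] q_used=1 → run F
t=23: queue=[C,G,E,B,F] q_used=0 → run C
t=24: queue=[G,E,B,F] q_used=0 → run G
t=25: queue=[G,E,B,F] q_used=1 → run G
t=26: queue=[E,B,F,G] q_used=0 → run E
t=27: queue=[B,F,G] q_used=0 → run B
t=28: queue=[B,F,G] q_used=1 → run B
t=29: queue=[F,G] q_used=0 → run F
t=30: queue=[F,G] q_used=1 → run F
t=31: queue=[G,F] q_used=0 → run G
t=32: queue=[F] q_used=0 → run F
t=33: (idle)
t=34: (idle)
t=35: (idle)
t=36: (idle)
t=37: (idle)
t=38: (idle)

running at tick 11 = F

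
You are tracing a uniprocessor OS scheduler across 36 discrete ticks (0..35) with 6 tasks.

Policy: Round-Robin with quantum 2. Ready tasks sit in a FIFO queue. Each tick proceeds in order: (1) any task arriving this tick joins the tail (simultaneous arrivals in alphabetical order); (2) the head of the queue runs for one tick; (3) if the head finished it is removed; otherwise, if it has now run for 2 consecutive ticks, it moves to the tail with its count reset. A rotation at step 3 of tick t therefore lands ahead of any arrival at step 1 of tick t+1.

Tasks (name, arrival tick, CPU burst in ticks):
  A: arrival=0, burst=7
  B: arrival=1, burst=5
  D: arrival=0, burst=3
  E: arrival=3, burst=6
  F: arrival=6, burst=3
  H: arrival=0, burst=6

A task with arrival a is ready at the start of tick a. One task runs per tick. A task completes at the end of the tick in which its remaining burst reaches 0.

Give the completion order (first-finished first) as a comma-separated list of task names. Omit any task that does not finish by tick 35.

completion order = D, H, F, B, A, E

t=0: queue=[A,D,H] q_used=0 → run A
t=1: queue=[A,D,H,B] q_used=1 → run A
t=2: queue=[D,H,B,A] q_used=0 → run D
t=3: queue=[D,H,B,A,E] q_used=1 → run D
t=4: queue=[H,B,A,E,D] q_used=0 → run H
t=5: queue=[H,B,A,E,D] q_used=1 → run H
t=6: queue=[B,A,E,D,H,F] q_used=0 → run B
t=7: queue=[B,A,E,D,H,F] q_used=1 → run B
t=8: queue=[A,E,D,H,F,B] q_used=0 → run A
t=9: queue=[A,E,D,H,F,B] q_used=1 → run A
t=10: queue=[E,D,H,F,B,A] q_used=0 → run E
t=11: queue=[E,D,H,F,B,A] q_used=1 → run E
t=12: queue=[D,H,F,B,A,E] q_used=0 → run D
t=13: queue=[H,F,B,A,E] q_used=0 → run H
t=14: queue=[H,F,B,A,E] q_used=1 → run H
t=15: queue=[F,B,A,E,H] q_used=0 → run F
t=16: queue=[F,B,A,E,H] q_used=1 → run F
t=17: queue=[B,A,E,H,F] q_used=0 → run B
t=18: queue=[B,A,E,H,F] q_used=1 → run B
t=19: queue=[A,E,H,F,B] q_used=0 → run A
t=20: queue=[A,E,H,F,B] q_used=1 → run A
t=21: queue=[E,H,F,B,A] q_used=0 → run E
t=22: queue=[E,H,F,B,A] q_used=1 → run E
t=23: queue=[H,F,B,A,E] q_used=0 → run H
t=24: queue=[H,F,B,A,E] q_used=1 → run H
t=25: queue=[F,B,A,E] q_used=0 → run F
t=26: queue=[B,A,E] q_used=0 → run B
t=27: queue=[A,E] q_used=0 → run A
t=28: queue=[E] q_used=0 → run E
t=29: queue=[E] q_used=1 → run E
t=30: (idle)
t=31: (idle)
t=32: (idle)
t=33: (idle)
t=34: (idle)
t=35: (idle)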